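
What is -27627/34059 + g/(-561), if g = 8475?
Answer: -33794308/2123011 ≈ -15.918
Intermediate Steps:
-27627/34059 + g/(-561) = -27627/34059 + 8475/(-561) = -27627*1/34059 + 8475*(-1/561) = -9209/11353 - 2825/187 = -33794308/2123011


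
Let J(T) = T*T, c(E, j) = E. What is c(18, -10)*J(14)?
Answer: 3528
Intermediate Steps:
J(T) = T²
c(18, -10)*J(14) = 18*14² = 18*196 = 3528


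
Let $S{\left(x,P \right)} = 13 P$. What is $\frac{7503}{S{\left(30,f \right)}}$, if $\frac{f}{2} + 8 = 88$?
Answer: $\frac{7503}{2080} \approx 3.6072$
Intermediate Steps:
$f = 160$ ($f = -16 + 2 \cdot 88 = -16 + 176 = 160$)
$\frac{7503}{S{\left(30,f \right)}} = \frac{7503}{13 \cdot 160} = \frac{7503}{2080}$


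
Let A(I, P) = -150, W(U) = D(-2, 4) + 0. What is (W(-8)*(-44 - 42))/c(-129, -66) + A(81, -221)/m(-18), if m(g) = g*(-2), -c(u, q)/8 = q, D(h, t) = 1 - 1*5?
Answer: -116/33 ≈ -3.5152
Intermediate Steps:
D(h, t) = -4 (D(h, t) = 1 - 5 = -4)
c(u, q) = -8*q
W(U) = -4 (W(U) = -4 + 0 = -4)
m(g) = -2*g
(W(-8)*(-44 - 42))/c(-129, -66) + A(81, -221)/m(-18) = (-4*(-44 - 42))/((-8*(-66))) - 150/((-2*(-18))) = -4*(-86)/528 - 150/36 = 344*(1/528) - 150*1/36 = 43/66 - 25/6 = -116/33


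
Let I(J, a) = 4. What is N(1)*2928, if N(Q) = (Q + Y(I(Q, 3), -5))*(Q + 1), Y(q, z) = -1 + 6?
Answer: 35136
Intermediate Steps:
Y(q, z) = 5
N(Q) = (1 + Q)*(5 + Q) (N(Q) = (Q + 5)*(Q + 1) = (5 + Q)*(1 + Q) = (1 + Q)*(5 + Q))
N(1)*2928 = (5 + 1² + 6*1)*2928 = (5 + 1 + 6)*2928 = 12*2928 = 35136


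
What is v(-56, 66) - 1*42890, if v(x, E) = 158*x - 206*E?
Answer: -65334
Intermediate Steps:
v(x, E) = -206*E + 158*x
v(-56, 66) - 1*42890 = (-206*66 + 158*(-56)) - 1*42890 = (-13596 - 8848) - 42890 = -22444 - 42890 = -65334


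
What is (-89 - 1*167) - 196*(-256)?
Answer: 49920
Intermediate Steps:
(-89 - 1*167) - 196*(-256) = (-89 - 167) + 50176 = -256 + 50176 = 49920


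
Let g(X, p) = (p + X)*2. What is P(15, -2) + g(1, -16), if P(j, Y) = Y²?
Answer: -26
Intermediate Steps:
g(X, p) = 2*X + 2*p (g(X, p) = (X + p)*2 = 2*X + 2*p)
P(15, -2) + g(1, -16) = (-2)² + (2*1 + 2*(-16)) = 4 + (2 - 32) = 4 - 30 = -26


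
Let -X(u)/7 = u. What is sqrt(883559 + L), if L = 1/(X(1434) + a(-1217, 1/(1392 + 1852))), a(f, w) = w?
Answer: 3*sqrt(104099607635746202155)/32563271 ≈ 939.98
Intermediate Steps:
X(u) = -7*u
L = -3244/32563271 (L = 1/(-7*1434 + 1/(1392 + 1852)) = 1/(-10038 + 1/3244) = 1/(-32563271/3244) = -3244/32563271 ≈ -9.9621e-5)
sqrt(883559 + L) = sqrt(883559 - 3244/32563271) = sqrt(28771571158245/32563271) = 3*sqrt(104099607635746202155)/32563271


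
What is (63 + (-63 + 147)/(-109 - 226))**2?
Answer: 441882441/112225 ≈ 3937.5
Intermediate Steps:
(63 + (-63 + 147)/(-109 - 226))**2 = (63 + 84/(-335))**2 = (63 + 84*(-1/335))**2 = (63 - 84/335)**2 = (21021/335)**2 = 441882441/112225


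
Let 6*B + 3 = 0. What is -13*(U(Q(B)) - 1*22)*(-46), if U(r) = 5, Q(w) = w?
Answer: -10166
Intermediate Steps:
B = -½ (B = -½ + (⅙)*0 = -½ + 0 = -½ ≈ -0.50000)
-13*(U(Q(B)) - 1*22)*(-46) = -13*(5 - 1*22)*(-46) = -13*(5 - 22)*(-46) = -13*(-17)*(-46) = 221*(-46) = -10166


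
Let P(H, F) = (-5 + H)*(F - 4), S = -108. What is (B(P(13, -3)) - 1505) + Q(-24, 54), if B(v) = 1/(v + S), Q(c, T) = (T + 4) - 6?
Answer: -238293/164 ≈ -1453.0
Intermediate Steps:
P(H, F) = (-5 + H)*(-4 + F)
Q(c, T) = -2 + T (Q(c, T) = (4 + T) - 6 = -2 + T)
B(v) = 1/(-108 + v) (B(v) = 1/(v - 108) = 1/(-108 + v))
(B(P(13, -3)) - 1505) + Q(-24, 54) = (1/(-108 + (20 - 5*(-3) - 4*13 - 3*13)) - 1505) + (-2 + 54) = (1/(-108 + (20 + 15 - 52 - 39)) - 1505) + 52 = (1/(-108 - 56) - 1505) + 52 = (1/(-164) - 1505) + 52 = (-1/164 - 1505) + 52 = -246821/164 + 52 = -238293/164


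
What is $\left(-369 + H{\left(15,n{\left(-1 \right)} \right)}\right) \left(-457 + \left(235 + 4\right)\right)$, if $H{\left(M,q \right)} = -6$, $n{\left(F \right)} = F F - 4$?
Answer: $81750$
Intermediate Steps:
$n{\left(F \right)} = -4 + F^{2}$ ($n{\left(F \right)} = F^{2} - 4 = -4 + F^{2}$)
$\left(-369 + H{\left(15,n{\left(-1 \right)} \right)}\right) \left(-457 + \left(235 + 4\right)\right) = \left(-369 - 6\right) \left(-457 + \left(235 + 4\right)\right) = - 375 \left(-457 + 239\right) = \left(-375\right) \left(-218\right) = 81750$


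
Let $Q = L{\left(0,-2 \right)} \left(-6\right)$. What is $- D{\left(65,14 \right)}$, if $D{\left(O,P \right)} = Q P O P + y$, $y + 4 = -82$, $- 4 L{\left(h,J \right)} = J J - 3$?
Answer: $-19024$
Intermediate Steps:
$L{\left(h,J \right)} = \frac{3}{4} - \frac{J^{2}}{4}$ ($L{\left(h,J \right)} = - \frac{J J - 3}{4} = - \frac{J^{2} - 3}{4} = - \frac{-3 + J^{2}}{4} = \frac{3}{4} - \frac{J^{2}}{4}$)
$y = -86$ ($y = -4 - 82 = -86$)
$Q = \frac{3}{2}$ ($Q = \left(\frac{3}{4} - \frac{\left(-2\right)^{2}}{4}\right) \left(-6\right) = \left(\frac{3}{4} - 1\right) \left(-6\right) = \left(- \frac{1}{4}\right) \left(-6\right) = \frac{3}{2} \approx 1.5$)
$D{\left(O,P \right)} = -86 + \frac{3 O P^{2}}{2}$ ($D{\left(O,P \right)} = \frac{3 P}{2} O P - 86 = \frac{3 O P}{2} P - 86 = \frac{3 O P^{2}}{2} - 86 = -86 + \frac{3 O P^{2}}{2}$)
$- D{\left(65,14 \right)} = - (-86 + \frac{3}{2} \cdot 65 \cdot 14^{2}) = - (-86 + \frac{3}{2} \cdot 65 \cdot 196) = - (-86 + 19110) = \left(-1\right) 19024 = -19024$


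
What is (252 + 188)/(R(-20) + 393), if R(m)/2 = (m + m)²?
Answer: 440/3593 ≈ 0.12246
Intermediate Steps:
R(m) = 8*m² (R(m) = 2*(m + m)² = 2*(2*m)² = 2*(4*m²) = 8*m²)
(252 + 188)/(R(-20) + 393) = (252 + 188)/(8*(-20)² + 393) = 440/(8*400 + 393) = 440/(3200 + 393) = 440/3593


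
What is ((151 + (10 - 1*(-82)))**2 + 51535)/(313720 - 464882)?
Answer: -55292/75581 ≈ -0.73156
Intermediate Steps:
((151 + (10 - 1*(-82)))**2 + 51535)/(313720 - 464882) = ((151 + (10 + 82))**2 + 51535)/(-151162) = ((151 + 92)**2 + 51535)*(-1/151162) = (243**2 + 51535)*(-1/151162) = (59049 + 51535)*(-1/151162) = 110584*(-1/151162) = -55292/75581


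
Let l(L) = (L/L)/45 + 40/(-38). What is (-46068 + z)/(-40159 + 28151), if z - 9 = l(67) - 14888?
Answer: 26055283/5133420 ≈ 5.0756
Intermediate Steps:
l(L) = -881/855 (l(L) = 1*(1/45) + 40*(-1/38) = 1/45 - 20/19 = -881/855)
z = -12722426/855 (z = 9 + (-881/855 - 14888) = 9 - 12730121/855 = -12722426/855 ≈ -14880.)
(-46068 + z)/(-40159 + 28151) = (-46068 - 12722426/855)/(-40159 + 28151) = -52110566/855/(-12008) = -52110566/855*(-1/12008) = 26055283/5133420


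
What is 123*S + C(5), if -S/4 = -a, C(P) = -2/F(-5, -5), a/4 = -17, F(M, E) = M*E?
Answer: -836402/25 ≈ -33456.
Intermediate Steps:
F(M, E) = E*M
a = -68 (a = 4*(-17) = -68)
C(P) = -2/25 (C(P) = -2/((-5*(-5))) = -2/25)
S = -272 (S = -(-4)*(-68) = -4*68 = -272)
123*S + C(5) = 123*(-272) - 2/25 = -33456 - 2/25 = -836402/25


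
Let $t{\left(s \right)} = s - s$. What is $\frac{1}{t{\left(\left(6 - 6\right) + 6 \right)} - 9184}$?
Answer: $- \frac{1}{9184} \approx -0.00010888$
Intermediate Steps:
$t{\left(s \right)} = 0$
$\frac{1}{t{\left(\left(6 - 6\right) + 6 \right)} - 9184} = \frac{1}{0 - 9184} = \frac{1}{-9184} = - \frac{1}{9184}$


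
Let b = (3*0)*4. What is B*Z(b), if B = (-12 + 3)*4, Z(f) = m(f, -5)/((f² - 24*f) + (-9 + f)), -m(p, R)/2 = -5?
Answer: 40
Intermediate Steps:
m(p, R) = 10 (m(p, R) = -2*(-5) = 10)
b = 0 (b = 0*4 = 0)
Z(f) = 10/(-9 + f² - 23*f) (Z(f) = 10/((f² - 24*f) + (-9 + f)) = 10/(-9 + f² - 23*f))
B = -36 (B = -9*4 = -36)
B*Z(b) = -360/(-9 + 0² - 23*0) = -360/(-9 + 0 + 0) = -360/(-9) = -360*(-1)/9 = -36*(-10/9) = 40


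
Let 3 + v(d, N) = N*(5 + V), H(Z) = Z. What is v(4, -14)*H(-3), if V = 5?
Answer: 429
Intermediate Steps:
v(d, N) = -3 + 10*N (v(d, N) = -3 + N*(5 + 5) = -3 + N*10 = -3 + 10*N)
v(4, -14)*H(-3) = (-3 + 10*(-14))*(-3) = (-3 - 140)*(-3) = -143*(-3) = 429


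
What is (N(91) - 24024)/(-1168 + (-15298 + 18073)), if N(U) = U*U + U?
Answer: -15652/1607 ≈ -9.7399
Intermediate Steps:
N(U) = U + U**2 (N(U) = U**2 + U = U + U**2)
(N(91) - 24024)/(-1168 + (-15298 + 18073)) = (91*(1 + 91) - 24024)/(-1168 + (-15298 + 18073)) = (91*92 - 24024)/(-1168 + 2775) = (8372 - 24024)/1607 = -15652*1/1607 = -15652/1607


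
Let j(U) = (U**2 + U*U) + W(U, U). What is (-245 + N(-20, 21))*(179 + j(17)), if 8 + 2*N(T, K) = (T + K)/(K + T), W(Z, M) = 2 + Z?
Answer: -192836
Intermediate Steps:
N(T, K) = -7/2 (N(T, K) = -4 + ((T + K)/(K + T))/2 = -4 + ((K + T)/(K + T))/2 = -4 + (1/2)*1 = -4 + 1/2 = -7/2)
j(U) = 2 + U + 2*U**2 (j(U) = (U**2 + U*U) + (2 + U) = (U**2 + U**2) + (2 + U) = 2*U**2 + (2 + U) = 2 + U + 2*U**2)
(-245 + N(-20, 21))*(179 + j(17)) = (-245 - 7/2)*(179 + (2 + 17 + 2*17**2)) = -497*(179 + (2 + 17 + 2*289))/2 = -497*(179 + (2 + 17 + 578))/2 = -497*(179 + 597)/2 = -497/2*776 = -192836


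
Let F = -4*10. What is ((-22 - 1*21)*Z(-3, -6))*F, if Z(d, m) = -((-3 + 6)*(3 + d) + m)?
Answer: 10320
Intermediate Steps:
F = -40
Z(d, m) = -9 - m - 3*d (Z(d, m) = -(3*(3 + d) + m) = -((9 + 3*d) + m) = -(9 + m + 3*d) = -9 - m - 3*d)
((-22 - 1*21)*Z(-3, -6))*F = ((-22 - 1*21)*(-9 - 1*(-6) - 3*(-3)))*(-40) = ((-22 - 21)*(-9 + 6 + 9))*(-40) = -43*6*(-40) = -258*(-40) = 10320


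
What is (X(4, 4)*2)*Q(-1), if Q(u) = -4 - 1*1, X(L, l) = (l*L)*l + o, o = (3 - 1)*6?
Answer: -760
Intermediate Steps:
o = 12 (o = 2*6 = 12)
X(L, l) = 12 + L*l² (X(L, l) = (l*L)*l + 12 = (L*l)*l + 12 = L*l² + 12 = 12 + L*l²)
Q(u) = -5 (Q(u) = -4 - 1 = -5)
(X(4, 4)*2)*Q(-1) = ((12 + 4*4²)*2)*(-5) = ((12 + 4*16)*2)*(-5) = ((12 + 64)*2)*(-5) = (76*2)*(-5) = 152*(-5) = -760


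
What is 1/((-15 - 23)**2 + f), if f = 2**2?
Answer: 1/1448 ≈ 0.00069061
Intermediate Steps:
f = 4
1/((-15 - 23)**2 + f) = 1/((-15 - 23)**2 + 4) = 1/((-38)**2 + 4) = 1/(1444 + 4) = 1/1448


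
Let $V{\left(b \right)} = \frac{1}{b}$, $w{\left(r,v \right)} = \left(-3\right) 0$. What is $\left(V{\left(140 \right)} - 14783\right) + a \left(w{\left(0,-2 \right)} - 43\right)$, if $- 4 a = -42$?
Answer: $- \frac{2132829}{140} \approx -15235.0$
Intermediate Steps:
$a = \frac{21}{2}$ ($a = \left(- \frac{1}{4}\right) \left(-42\right) = \frac{21}{2} \approx 10.5$)
$w{\left(r,v \right)} = 0$
$\left(V{\left(140 \right)} - 14783\right) + a \left(w{\left(0,-2 \right)} - 43\right) = \left(\frac{1}{140} - 14783\right) + \frac{21 \left(0 - 43\right)}{2} = \left(\frac{1}{140} - 14783\right) + \frac{21}{2} \left(-43\right) = - \frac{2069619}{140} - \frac{903}{2} = - \frac{2132829}{140}$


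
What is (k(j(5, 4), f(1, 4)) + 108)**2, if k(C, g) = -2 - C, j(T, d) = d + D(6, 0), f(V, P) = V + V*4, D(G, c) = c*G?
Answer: 10404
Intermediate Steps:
D(G, c) = G*c
f(V, P) = 5*V (f(V, P) = V + 4*V = 5*V)
j(T, d) = d (j(T, d) = d + 6*0 = d + 0 = d)
(k(j(5, 4), f(1, 4)) + 108)**2 = ((-2 - 1*4) + 108)**2 = ((-2 - 4) + 108)**2 = (-6 + 108)**2 = 102**2 = 10404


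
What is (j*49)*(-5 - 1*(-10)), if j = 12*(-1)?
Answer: -2940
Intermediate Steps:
j = -12
(j*49)*(-5 - 1*(-10)) = (-12*49)*(-5 - 1*(-10)) = -588*(-5 + 10) = -588*5 = -2940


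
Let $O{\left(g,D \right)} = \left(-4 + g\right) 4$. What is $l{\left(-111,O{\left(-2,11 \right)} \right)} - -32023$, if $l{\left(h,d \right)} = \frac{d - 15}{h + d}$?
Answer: $\frac{1441048}{45} \approx 32023.0$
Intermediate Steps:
$O{\left(g,D \right)} = -16 + 4 g$
$l{\left(h,d \right)} = \frac{-15 + d}{d + h}$
$l{\left(-111,O{\left(-2,11 \right)} \right)} - -32023 = \frac{-15 + \left(-16 + 4 \left(-2\right)\right)}{\left(-16 + 4 \left(-2\right)\right) - 111} - -32023 = \frac{-15 - 24}{\left(-16 - 8\right) - 111} + 32023 = \frac{-15 - 24}{-24 - 111} + 32023 = \frac{1}{-135} \left(-39\right) + 32023 = \left(- \frac{1}{135}\right) \left(-39\right) + 32023 = \frac{13}{45} + 32023 = \frac{1441048}{45}$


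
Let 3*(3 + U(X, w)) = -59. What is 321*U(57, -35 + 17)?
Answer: -7276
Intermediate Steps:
U(X, w) = -68/3 (U(X, w) = -3 + (1/3)*(-59) = -3 - 59/3 = -68/3)
321*U(57, -35 + 17) = 321*(-68/3) = -7276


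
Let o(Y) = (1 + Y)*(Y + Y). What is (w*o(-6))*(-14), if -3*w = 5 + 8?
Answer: 3640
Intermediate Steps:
w = -13/3 (w = -(5 + 8)/3 = -1/3*13 = -13/3 ≈ -4.3333)
o(Y) = 2*Y*(1 + Y) (o(Y) = (1 + Y)*(2*Y) = 2*Y*(1 + Y))
(w*o(-6))*(-14) = -26*(-6)*(1 - 6)/3*(-14) = -26*(-6)*(-5)/3*(-14) = -13/3*60*(-14) = -260*(-14) = 3640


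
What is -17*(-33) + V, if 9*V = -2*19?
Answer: 5011/9 ≈ 556.78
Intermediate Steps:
V = -38/9 (V = (-2*19)/9 = (1/9)*(-38) = -38/9 ≈ -4.2222)
-17*(-33) + V = -17*(-33) - 38/9 = 561 - 38/9 = 5011/9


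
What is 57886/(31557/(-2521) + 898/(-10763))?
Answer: -1570651112378/341911849 ≈ -4593.7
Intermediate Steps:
57886/(31557/(-2521) + 898/(-10763)) = 57886/(31557*(-1/2521) + 898*(-1/10763)) = 57886/(-31557/2521 - 898/10763) = 57886/(-341911849/27133523) = 57886*(-27133523/341911849) = -1570651112378/341911849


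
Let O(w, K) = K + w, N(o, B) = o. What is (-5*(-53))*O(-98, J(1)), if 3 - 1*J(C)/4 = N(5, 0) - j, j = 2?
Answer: -25970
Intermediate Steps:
J(C) = 0 (J(C) = 12 - 4*(5 - 1*2) = 12 - 4*(5 - 2) = 12 - 4*3 = 12 - 12 = 0)
(-5*(-53))*O(-98, J(1)) = (-5*(-53))*(0 - 98) = 265*(-98) = -25970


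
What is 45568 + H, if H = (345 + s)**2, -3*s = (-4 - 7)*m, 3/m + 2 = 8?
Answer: 5971009/36 ≈ 1.6586e+5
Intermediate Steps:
m = 1/2 (m = 3/(-2 + 8) = 3/6 = 3*(1/6) = 1/2 ≈ 0.50000)
s = 11/6 (s = -(-4 - 7)/(3*2) = -(-11)/(3*2) = -1/3*(-11/2) = 11/6 ≈ 1.8333)
H = 4330561/36 (H = (345 + 11/6)**2 = (2081/6)**2 = 4330561/36 ≈ 1.2029e+5)
45568 + H = 45568 + 4330561/36 = 5971009/36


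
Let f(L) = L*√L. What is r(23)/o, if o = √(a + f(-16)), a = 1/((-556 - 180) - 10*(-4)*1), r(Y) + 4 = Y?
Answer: 38*√174/√(-1 - 44544*I) ≈ 1.6794 + 1.6794*I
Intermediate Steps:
r(Y) = -4 + Y
a = -1/696 (a = 1/(-736 + 40*1) = 1/(-736 + 40) = 1/(-696) = -1/696 ≈ -0.0014368)
f(L) = L^(3/2)
o = √(-1/696 - 64*I) (o = √(-1/696 + (-16)^(3/2)) = √(-1/696 - 64*I) ≈ 5.6568 - 5.6569*I)
r(23)/o = (-4 + 23)/((√(-174 - 7750656*I)/348)) = 19*(348/√(-174 - 7750656*I)) = 6612/√(-174 - 7750656*I)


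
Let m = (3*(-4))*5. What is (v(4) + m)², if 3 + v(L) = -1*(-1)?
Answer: 3844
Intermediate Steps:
v(L) = -2 (v(L) = -3 - 1*(-1) = -3 + 1 = -2)
m = -60 (m = -12*5 = -60)
(v(4) + m)² = (-2 - 60)² = (-62)² = 3844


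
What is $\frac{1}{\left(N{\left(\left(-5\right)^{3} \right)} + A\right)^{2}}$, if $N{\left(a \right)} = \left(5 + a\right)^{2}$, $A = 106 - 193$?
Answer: $\frac{1}{204861969} \approx 4.8813 \cdot 10^{-9}$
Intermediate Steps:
$A = -87$ ($A = 106 - 193 = -87$)
$\frac{1}{\left(N{\left(\left(-5\right)^{3} \right)} + A\right)^{2}} = \frac{1}{\left(\left(5 + \left(-5\right)^{3}\right)^{2} - 87\right)^{2}} = \frac{1}{\left(\left(5 - 125\right)^{2} - 87\right)^{2}} = \frac{1}{\left(\left(-120\right)^{2} - 87\right)^{2}} = \frac{1}{\left(14400 - 87\right)^{2}} = \frac{1}{14313^{2}} = \frac{1}{204861969}$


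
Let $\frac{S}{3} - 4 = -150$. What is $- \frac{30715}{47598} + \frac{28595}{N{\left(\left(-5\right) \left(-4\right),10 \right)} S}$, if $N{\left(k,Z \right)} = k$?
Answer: $- \frac{54337607}{13898616} \approx -3.9096$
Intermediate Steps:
$S = -438$ ($S = 12 + 3 \left(-150\right) = 12 - 450 = -438$)
$- \frac{30715}{47598} + \frac{28595}{N{\left(\left(-5\right) \left(-4\right),10 \right)} S} = - \frac{30715}{47598} + \frac{28595}{\left(-5\right) \left(-4\right) \left(-438\right)} = \left(-30715\right) \frac{1}{47598} + \frac{28595}{20 \left(-438\right)} = - \frac{30715}{47598} + \frac{28595}{-8760} = - \frac{30715}{47598} + 28595 \left(- \frac{1}{8760}\right) = - \frac{30715}{47598} - \frac{5719}{1752} = - \frac{54337607}{13898616}$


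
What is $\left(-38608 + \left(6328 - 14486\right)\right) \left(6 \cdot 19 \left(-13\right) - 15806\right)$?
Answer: $808490608$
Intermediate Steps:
$\left(-38608 + \left(6328 - 14486\right)\right) \left(6 \cdot 19 \left(-13\right) - 15806\right) = \left(-38608 + \left(6328 - 14486\right)\right) \left(114 \left(-13\right) - 15806\right) = \left(-38608 - 8158\right) \left(-1482 - 15806\right) = \left(-46766\right) \left(-17288\right) = 808490608$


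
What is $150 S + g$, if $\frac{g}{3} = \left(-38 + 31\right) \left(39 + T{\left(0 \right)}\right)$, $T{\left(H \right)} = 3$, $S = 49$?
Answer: $6468$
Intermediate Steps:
$g = -882$ ($g = 3 \left(-38 + 31\right) \left(39 + 3\right) = 3 \left(\left(-7\right) 42\right) = 3 \left(-294\right) = -882$)
$150 S + g = 150 \cdot 49 - 882 = 7350 - 882 = 6468$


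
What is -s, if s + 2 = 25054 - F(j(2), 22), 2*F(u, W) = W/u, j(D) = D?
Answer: -50093/2 ≈ -25047.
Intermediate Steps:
F(u, W) = W/(2*u) (F(u, W) = (W/u)/2 = W/(2*u))
s = 50093/2 (s = -2 + (25054 - 22/(2*2)) = -2 + (25054 - 1*11/2) = -2 + (25054 - 11/2) = -2 + 50097/2 = 50093/2 ≈ 25047.)
-s = -1*50093/2 = -50093/2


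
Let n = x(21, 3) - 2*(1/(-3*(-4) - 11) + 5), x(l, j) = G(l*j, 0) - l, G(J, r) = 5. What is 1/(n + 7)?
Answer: -1/21 ≈ -0.047619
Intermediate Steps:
x(l, j) = 5 - l
n = -28 (n = (5 - 1*21) - 2*(1/(-3*(-4) - 11) + 5) = (5 - 21) - 2*(1/(12 - 11) + 5) = -16 - 2*(1/1 + 5) = -16 - 2*(1 + 5) = -16 - 2*6 = -16 - 12 = -28)
1/(n + 7) = 1/(-28 + 7) = 1/(-21) = -1/21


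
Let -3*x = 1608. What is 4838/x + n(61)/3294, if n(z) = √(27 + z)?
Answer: -2419/268 + √22/1647 ≈ -9.0233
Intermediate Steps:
x = -536 (x = -⅓*1608 = -536)
4838/x + n(61)/3294 = 4838/(-536) + √(27 + 61)/3294 = 4838*(-1/536) + √88*(1/3294) = -2419/268 + (2*√22)*(1/3294) = -2419/268 + √22/1647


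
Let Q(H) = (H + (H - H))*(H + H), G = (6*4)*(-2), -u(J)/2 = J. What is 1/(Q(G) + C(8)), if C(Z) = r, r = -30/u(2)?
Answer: 2/9231 ≈ 0.00021666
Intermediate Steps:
u(J) = -2*J
G = -48 (G = 24*(-2) = -48)
r = 15/2 (r = -30/((-2*2)) = -30/(-4) = -30*(-¼) = 15/2 ≈ 7.5000)
C(Z) = 15/2
Q(H) = 2*H² (Q(H) = (H + 0)*(2*H) = H*(2*H) = 2*H²)
1/(Q(G) + C(8)) = 1/(2*(-48)² + 15/2) = 1/(2*2304 + 15/2) = 1/(4608 + 15/2) = 1/(9231/2) = 2/9231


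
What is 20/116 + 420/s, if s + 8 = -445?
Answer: -3305/4379 ≈ -0.75474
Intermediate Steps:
s = -453 (s = -8 - 445 = -453)
20/116 + 420/s = 20/116 + 420/(-453) = 20*(1/116) + 420*(-1/453) = 5/29 - 140/151 = -3305/4379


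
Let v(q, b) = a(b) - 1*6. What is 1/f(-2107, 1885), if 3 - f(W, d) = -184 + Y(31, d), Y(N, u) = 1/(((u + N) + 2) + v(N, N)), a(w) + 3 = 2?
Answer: 1911/357356 ≈ 0.0053476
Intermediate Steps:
a(w) = -1 (a(w) = -3 + 2 = -1)
v(q, b) = -7 (v(q, b) = -1 - 1*6 = -1 - 6 = -7)
Y(N, u) = 1/(-5 + N + u) (Y(N, u) = 1/(((u + N) + 2) - 7) = 1/(((N + u) + 2) - 7) = 1/((2 + N + u) - 7) = 1/(-5 + N + u))
f(W, d) = 187 - 1/(26 + d) (f(W, d) = 3 - (-184 + 1/(-5 + 31 + d)) = 3 - (-184 + 1/(26 + d)) = 3 + (184 - 1/(26 + d)) = 187 - 1/(26 + d))
1/f(-2107, 1885) = 1/((4861 + 187*1885)/(26 + 1885)) = 1/((4861 + 352495)/1911) = 1/((1/1911)*357356) = 1/(357356/1911) = 1911/357356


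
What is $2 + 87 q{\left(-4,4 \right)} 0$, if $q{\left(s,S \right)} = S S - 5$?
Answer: $2$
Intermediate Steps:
$q{\left(s,S \right)} = -5 + S^{2}$ ($q{\left(s,S \right)} = S^{2} - 5 = -5 + S^{2}$)
$2 + 87 q{\left(-4,4 \right)} 0 = 2 + 87 \left(-5 + 4^{2}\right) 0 = 2 + 87 \left(-5 + 16\right) 0 = 2 + 87 \cdot 11 \cdot 0 = 2 + 87 \cdot 0 = 2 + 0 = 2$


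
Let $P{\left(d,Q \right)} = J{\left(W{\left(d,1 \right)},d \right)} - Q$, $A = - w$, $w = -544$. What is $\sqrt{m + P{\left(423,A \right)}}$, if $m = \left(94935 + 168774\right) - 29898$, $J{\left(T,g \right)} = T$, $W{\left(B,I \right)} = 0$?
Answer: $\sqrt{233267} \approx 482.98$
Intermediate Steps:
$A = 544$ ($A = \left(-1\right) \left(-544\right) = 544$)
$P{\left(d,Q \right)} = - Q$ ($P{\left(d,Q \right)} = 0 - Q = - Q$)
$m = 233811$ ($m = 263709 - 29898 = 233811$)
$\sqrt{m + P{\left(423,A \right)}} = \sqrt{233811 - 544} = \sqrt{233267}$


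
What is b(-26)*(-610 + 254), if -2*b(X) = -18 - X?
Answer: 1424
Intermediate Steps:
b(X) = 9 + X/2 (b(X) = -(-18 - X)/2 = 9 + X/2)
b(-26)*(-610 + 254) = (9 + (½)*(-26))*(-610 + 254) = (9 - 13)*(-356) = -4*(-356) = 1424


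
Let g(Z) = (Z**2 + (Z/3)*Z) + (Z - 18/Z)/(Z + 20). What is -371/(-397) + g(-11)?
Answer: 6336722/39303 ≈ 161.23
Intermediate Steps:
g(Z) = 4*Z**2/3 + (Z - 18/Z)/(20 + Z) (g(Z) = (Z**2 + (Z*(1/3))*Z) + (Z - 18/Z)/(20 + Z) = (Z**2 + (Z/3)*Z) + (Z - 18/Z)/(20 + Z) = (Z**2 + Z**2/3) + (Z - 18/Z)/(20 + Z) = 4*Z**2/3 + (Z - 18/Z)/(20 + Z))
-371/(-397) + g(-11) = -371/(-397) + (1/3)*(-54 + 3*(-11)**2 + 4*(-11)**4 + 80*(-11)**3)/(-11*(20 - 11)) = -371*(-1/397) + (1/3)*(-1/11)*(-54 + 3*121 + 4*14641 + 80*(-1331))/9 = 371/397 + (1/3)*(-1/11)*(1/9)*(-54 + 363 + 58564 - 106480) = 371/397 + (1/3)*(-1/11)*(1/9)*(-47607) = 371/397 + 15869/99 = 6336722/39303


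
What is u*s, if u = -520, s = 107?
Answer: -55640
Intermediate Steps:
u*s = -520*107 = -55640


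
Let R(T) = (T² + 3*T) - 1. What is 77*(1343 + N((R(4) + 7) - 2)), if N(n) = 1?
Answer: 103488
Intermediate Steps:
R(T) = -1 + T² + 3*T
77*(1343 + N((R(4) + 7) - 2)) = 77*(1343 + 1) = 77*1344 = 103488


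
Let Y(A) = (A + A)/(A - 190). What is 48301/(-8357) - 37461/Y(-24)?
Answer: -11166249321/66856 ≈ -1.6702e+5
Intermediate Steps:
Y(A) = 2*A/(-190 + A) (Y(A) = (2*A)/(-190 + A) = 2*A/(-190 + A))
48301/(-8357) - 37461/Y(-24) = 48301/(-8357) - 37461/(2*(-24)/(-190 - 24)) = 48301*(-1/8357) - 37461/(2*(-24)/(-214)) = -48301/8357 - 37461/(2*(-24)*(-1/214)) = -48301/8357 - 37461/24/107 = -48301/8357 - 37461*107/24 = -48301/8357 - 1336109/8 = -11166249321/66856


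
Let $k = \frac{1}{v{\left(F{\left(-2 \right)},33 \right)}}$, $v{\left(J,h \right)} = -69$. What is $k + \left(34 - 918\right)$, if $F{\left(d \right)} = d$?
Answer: $- \frac{60997}{69} \approx -884.01$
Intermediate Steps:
$k = - \frac{1}{69}$ ($k = \frac{1}{-69} = - \frac{1}{69} \approx -0.014493$)
$k + \left(34 - 918\right) = - \frac{1}{69} + \left(34 - 918\right) = - \frac{1}{69} - 884 = - \frac{60997}{69}$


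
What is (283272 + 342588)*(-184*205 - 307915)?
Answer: -216319121100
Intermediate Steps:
(283272 + 342588)*(-184*205 - 307915) = 625860*(-37720 - 307915) = 625860*(-345635) = -216319121100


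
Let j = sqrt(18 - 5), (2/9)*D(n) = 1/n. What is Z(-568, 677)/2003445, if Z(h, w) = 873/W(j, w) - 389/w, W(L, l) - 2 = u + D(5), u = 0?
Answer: 5898929/39333635685 ≈ 0.00014997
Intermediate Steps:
D(n) = 9/(2*n)
j = sqrt(13) ≈ 3.6056
W(L, l) = 29/10 (W(L, l) = 2 + (0 + (9/2)/5) = 2 + (0 + (9/2)*(1/5)) = 2 + (0 + 9/10) = 2 + 9/10 = 29/10)
Z(h, w) = 8730/29 - 389/w (Z(h, w) = 873/(29/10) - 389/w = 873*(10/29) - 389/w = 8730/29 - 389/w)
Z(-568, 677)/2003445 = (8730/29 - 389/677)/2003445 = (8730/29 - 389*1/677)*(1/2003445) = (8730/29 - 389/677)*(1/2003445) = (5898929/19633)*(1/2003445) = 5898929/39333635685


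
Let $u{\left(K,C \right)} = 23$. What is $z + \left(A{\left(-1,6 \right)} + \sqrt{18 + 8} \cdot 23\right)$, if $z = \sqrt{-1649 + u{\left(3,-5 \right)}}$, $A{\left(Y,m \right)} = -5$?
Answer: $-5 + 23 \sqrt{26} + i \sqrt{1626} \approx 112.28 + 40.324 i$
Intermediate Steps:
$z = i \sqrt{1626}$ ($z = \sqrt{-1649 + 23} = \sqrt{-1626} = i \sqrt{1626} \approx 40.324 i$)
$z + \left(A{\left(-1,6 \right)} + \sqrt{18 + 8} \cdot 23\right) = i \sqrt{1626} - \left(5 - \sqrt{18 + 8} \cdot 23\right) = i \sqrt{1626} - \left(5 - \sqrt{26} \cdot 23\right) = i \sqrt{1626} - \left(5 - 23 \sqrt{26}\right) = -5 + 23 \sqrt{26} + i \sqrt{1626}$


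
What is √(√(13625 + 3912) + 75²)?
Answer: √(5625 + √17537) ≈ 75.878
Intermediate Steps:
√(√(13625 + 3912) + 75²) = √(√17537 + 5625) = √(5625 + √17537)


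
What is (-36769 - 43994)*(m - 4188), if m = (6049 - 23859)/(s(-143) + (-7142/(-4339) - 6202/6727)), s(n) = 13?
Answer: 5070741074959542/11445247 ≈ 4.4304e+8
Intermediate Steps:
m = -14852752798/11445247 (m = (6049 - 23859)/(13 + (-7142/(-4339) - 6202/6727)) = -17810/(13 + (-7142*(-1/4339) - 6202*1/6727)) = -17810/(13 + (7142/4339 - 886/961)) = -17810/(13 + 3019108/4169779) = -17810/57226235/4169779 = -17810*4169779/57226235 = -14852752798/11445247 ≈ -1297.7)
(-36769 - 43994)*(m - 4188) = (-36769 - 43994)*(-14852752798/11445247 - 4188) = -80763*(-62785447234/11445247) = 5070741074959542/11445247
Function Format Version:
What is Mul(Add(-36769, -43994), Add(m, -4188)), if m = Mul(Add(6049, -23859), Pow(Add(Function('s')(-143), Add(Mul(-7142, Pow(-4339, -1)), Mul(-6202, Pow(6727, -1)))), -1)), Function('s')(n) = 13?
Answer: Rational(5070741074959542, 11445247) ≈ 4.4304e+8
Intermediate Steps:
m = Rational(-14852752798, 11445247) (m = Mul(Add(6049, -23859), Pow(Add(13, Add(Mul(-7142, Pow(-4339, -1)), Mul(-6202, Pow(6727, -1)))), -1)) = Mul(-17810, Pow(Add(13, Add(Mul(-7142, Rational(-1, 4339)), Mul(-6202, Rational(1, 6727)))), -1)) = Mul(-17810, Pow(Add(13, Add(Rational(7142, 4339), Rational(-886, 961))), -1)) = Mul(-17810, Pow(Add(13, Rational(3019108, 4169779)), -1)) = Mul(-17810, Pow(Rational(57226235, 4169779), -1)) = Mul(-17810, Rational(4169779, 57226235)) = Rational(-14852752798, 11445247) ≈ -1297.7)
Mul(Add(-36769, -43994), Add(m, -4188)) = Mul(Add(-36769, -43994), Add(Rational(-14852752798, 11445247), -4188)) = Mul(-80763, Rational(-62785447234, 11445247)) = Rational(5070741074959542, 11445247)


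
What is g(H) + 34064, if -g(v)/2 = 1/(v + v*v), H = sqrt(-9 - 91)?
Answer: 3440466/101 + I/505 ≈ 34064.0 + 0.0019802*I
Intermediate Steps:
H = 10*I (H = sqrt(-100) = 10*I ≈ 10.0*I)
g(v) = -2/(v + v**2) (g(v) = -2/(v + v*v) = -2/(v + v**2))
g(H) + 34064 = -2/((10*I)*(1 + 10*I)) + 34064 = -2*(-I/10)*(1 - 10*I)/101 + 34064 = I*(1 - 10*I)/505 + 34064 = 34064 + I*(1 - 10*I)/505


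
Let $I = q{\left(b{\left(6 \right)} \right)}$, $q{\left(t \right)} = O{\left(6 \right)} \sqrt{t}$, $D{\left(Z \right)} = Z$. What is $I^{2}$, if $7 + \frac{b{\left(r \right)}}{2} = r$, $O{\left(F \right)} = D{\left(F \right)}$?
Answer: $-72$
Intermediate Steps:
$O{\left(F \right)} = F$
$b{\left(r \right)} = -14 + 2 r$
$q{\left(t \right)} = 6 \sqrt{t}$
$I = 6 i \sqrt{2}$ ($I = 6 \sqrt{-14 + 2 \cdot 6} = 6 \sqrt{-14 + 12} = 6 \sqrt{-2} = 6 i \sqrt{2} \approx 8.4853 i$)
$I^{2} = \left(6 i \sqrt{2}\right)^{2} = -72$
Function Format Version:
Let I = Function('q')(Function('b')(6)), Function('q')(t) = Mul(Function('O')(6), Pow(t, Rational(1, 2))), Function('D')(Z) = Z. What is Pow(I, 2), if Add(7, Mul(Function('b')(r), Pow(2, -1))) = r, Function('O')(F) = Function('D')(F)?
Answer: -72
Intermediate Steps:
Function('O')(F) = F
Function('b')(r) = Add(-14, Mul(2, r))
Function('q')(t) = Mul(6, Pow(t, Rational(1, 2)))
I = Mul(6, I, Pow(2, Rational(1, 2))) (I = Mul(6, Pow(Add(-14, Mul(2, 6)), Rational(1, 2))) = Mul(6, Pow(Add(-14, 12), Rational(1, 2))) = Mul(6, Pow(-2, Rational(1, 2))) = Mul(6, Mul(I, Pow(2, Rational(1, 2)))) = Mul(6, I, Pow(2, Rational(1, 2))) ≈ Mul(8.4853, I))
Pow(I, 2) = Pow(Mul(6, I, Pow(2, Rational(1, 2))), 2) = -72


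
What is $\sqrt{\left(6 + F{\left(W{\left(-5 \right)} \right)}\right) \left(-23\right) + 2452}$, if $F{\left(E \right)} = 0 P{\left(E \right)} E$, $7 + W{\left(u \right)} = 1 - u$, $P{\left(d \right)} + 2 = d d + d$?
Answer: $\sqrt{2314} \approx 48.104$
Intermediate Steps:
$P{\left(d \right)} = -2 + d + d^{2}$ ($P{\left(d \right)} = -2 + \left(d d + d\right) = -2 + \left(d^{2} + d\right) = -2 + \left(d + d^{2}\right) = -2 + d + d^{2}$)
$W{\left(u \right)} = -6 - u$ ($W{\left(u \right)} = -7 - \left(-1 + u\right) = -6 - u$)
$F{\left(E \right)} = 0$ ($F{\left(E \right)} = 0 \left(-2 + E + E^{2}\right) E = 0 E = 0$)
$\sqrt{\left(6 + F{\left(W{\left(-5 \right)} \right)}\right) \left(-23\right) + 2452} = \sqrt{\left(6 + 0\right) \left(-23\right) + 2452} = \sqrt{6 \left(-23\right) + 2452} = \sqrt{-138 + 2452} = \sqrt{2314}$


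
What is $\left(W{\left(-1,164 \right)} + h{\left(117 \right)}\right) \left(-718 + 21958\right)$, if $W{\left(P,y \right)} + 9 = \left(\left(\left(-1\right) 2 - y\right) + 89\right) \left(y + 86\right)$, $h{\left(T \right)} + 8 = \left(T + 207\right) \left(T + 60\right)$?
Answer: $808840440$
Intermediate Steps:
$h{\left(T \right)} = -8 + \left(60 + T\right) \left(207 + T\right)$ ($h{\left(T \right)} = -8 + \left(T + 207\right) \left(T + 60\right) = -8 + \left(207 + T\right) \left(60 + T\right) = -8 + \left(60 + T\right) \left(207 + T\right)$)
$W{\left(P,y \right)} = -9 + \left(86 + y\right) \left(87 - y\right)$ ($W{\left(P,y \right)} = -9 + \left(\left(\left(-1\right) 2 - y\right) + 89\right) \left(y + 86\right) = -9 + \left(\left(-2 - y\right) + 89\right) \left(86 + y\right) = -9 + \left(87 - y\right) \left(86 + y\right) = -9 + \left(86 + y\right) \left(87 - y\right)$)
$\left(W{\left(-1,164 \right)} + h{\left(117 \right)}\right) \left(-718 + 21958\right) = \left(\left(7473 + 164 - 164^{2}\right) + \left(12412 + 117^{2} + 267 \cdot 117\right)\right) \left(-718 + 21958\right) = \left(\left(7473 + 164 - 26896\right) + \left(12412 + 13689 + 31239\right)\right) 21240 = \left(\left(7473 + 164 - 26896\right) + 57340\right) 21240 = \left(-19259 + 57340\right) 21240 = 38081 \cdot 21240 = 808840440$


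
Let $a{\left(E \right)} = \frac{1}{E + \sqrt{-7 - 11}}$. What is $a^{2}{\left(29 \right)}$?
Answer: $\frac{1}{\left(29 + 3 i \sqrt{2}\right)^{2}} \approx 0.0011154 - 0.00033349 i$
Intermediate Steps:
$a{\left(E \right)} = \frac{1}{E + 3 i \sqrt{2}}$ ($a{\left(E \right)} = \frac{1}{E + \sqrt{-18}} = \frac{1}{E + 3 i \sqrt{2}}$)
$a^{2}{\left(29 \right)} = \left(\frac{1}{29 + 3 i \sqrt{2}}\right)^{2} = \frac{1}{\left(29 + 3 i \sqrt{2}\right)^{2}}$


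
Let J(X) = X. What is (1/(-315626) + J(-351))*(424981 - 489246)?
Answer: 7119580480655/315626 ≈ 2.2557e+7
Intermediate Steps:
(1/(-315626) + J(-351))*(424981 - 489246) = (1/(-315626) - 351)*(424981 - 489246) = (-1/315626 - 351)*(-64265) = -110784727/315626*(-64265) = 7119580480655/315626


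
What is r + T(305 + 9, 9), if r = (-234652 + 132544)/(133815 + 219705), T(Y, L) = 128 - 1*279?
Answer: -4456969/29460 ≈ -151.29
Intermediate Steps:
T(Y, L) = -151 (T(Y, L) = 128 - 279 = -151)
r = -8509/29460 (r = -102108/353520 = -102108*1/353520 = -8509/29460 ≈ -0.28883)
r + T(305 + 9, 9) = -8509/29460 - 151 = -4456969/29460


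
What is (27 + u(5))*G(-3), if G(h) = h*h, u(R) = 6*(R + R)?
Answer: 783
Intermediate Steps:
u(R) = 12*R (u(R) = 6*(2*R) = 12*R)
G(h) = h²
(27 + u(5))*G(-3) = (27 + 12*5)*(-3)² = (27 + 60)*9 = 87*9 = 783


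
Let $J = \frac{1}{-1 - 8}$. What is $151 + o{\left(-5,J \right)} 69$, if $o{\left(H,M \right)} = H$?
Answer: $-194$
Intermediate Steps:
$J = - \frac{1}{9}$ ($J = \frac{1}{-9} = - \frac{1}{9} \approx -0.11111$)
$151 + o{\left(-5,J \right)} 69 = 151 - 345 = -194$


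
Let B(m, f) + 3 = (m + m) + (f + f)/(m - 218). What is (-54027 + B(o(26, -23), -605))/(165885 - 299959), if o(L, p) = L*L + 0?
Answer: 12063867/30702946 ≈ 0.39292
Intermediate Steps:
o(L, p) = L**2 (o(L, p) = L**2 + 0 = L**2)
B(m, f) = -3 + 2*m + 2*f/(-218 + m) (B(m, f) = -3 + ((m + m) + (f + f)/(m - 218)) = -3 + (2*m + (2*f)/(-218 + m)) = -3 + (2*m + 2*f/(-218 + m)) = -3 + 2*m + 2*f/(-218 + m))
(-54027 + B(o(26, -23), -605))/(165885 - 299959) = (-54027 + (654 - 439*26**2 + 2*(-605) + 2*(26**2)**2)/(-218 + 26**2))/(165885 - 299959) = (-54027 + (654 - 439*676 - 1210 + 2*676**2)/(-218 + 676))/(-134074) = (-54027 + (654 - 296764 - 1210 + 2*456976)/458)*(-1/134074) = (-54027 + (654 - 296764 - 1210 + 913952)/458)*(-1/134074) = (-54027 + (1/458)*616632)*(-1/134074) = (-54027 + 308316/229)*(-1/134074) = -12063867/229*(-1/134074) = 12063867/30702946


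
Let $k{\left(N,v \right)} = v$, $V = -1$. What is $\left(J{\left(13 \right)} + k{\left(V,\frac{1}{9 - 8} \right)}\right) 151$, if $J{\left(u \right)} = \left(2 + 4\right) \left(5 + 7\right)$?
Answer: $11023$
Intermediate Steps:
$J{\left(u \right)} = 72$ ($J{\left(u \right)} = 6 \cdot 12 = 72$)
$\left(J{\left(13 \right)} + k{\left(V,\frac{1}{9 - 8} \right)}\right) 151 = \left(72 + \frac{1}{9 - 8}\right) 151 = \left(72 + 1^{-1}\right) 151 = \left(72 + 1\right) 151 = 73 \cdot 151 = 11023$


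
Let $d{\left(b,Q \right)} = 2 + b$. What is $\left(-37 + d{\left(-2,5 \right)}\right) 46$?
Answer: $-1702$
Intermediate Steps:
$\left(-37 + d{\left(-2,5 \right)}\right) 46 = \left(-37 + \left(2 - 2\right)\right) 46 = \left(-37 + 0\right) 46 = \left(-37\right) 46 = -1702$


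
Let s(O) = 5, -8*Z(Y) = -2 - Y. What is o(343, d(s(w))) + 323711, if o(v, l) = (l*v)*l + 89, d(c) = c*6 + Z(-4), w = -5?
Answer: 10038023/16 ≈ 6.2738e+5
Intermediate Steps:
Z(Y) = ¼ + Y/8 (Z(Y) = -(-2 - Y)/8 = ¼ + Y/8)
d(c) = -¼ + 6*c (d(c) = c*6 + (¼ + (⅛)*(-4)) = 6*c + (¼ - ½) = 6*c - ¼ = -¼ + 6*c)
o(v, l) = 89 + v*l² (o(v, l) = v*l² + 89 = 89 + v*l²)
o(343, d(s(w))) + 323711 = (89 + 343*(-¼ + 6*5)²) + 323711 = (89 + 343*(-¼ + 30)²) + 323711 = (89 + 343*(119/4)²) + 323711 = (89 + 343*(14161/16)) + 323711 = (89 + 4857223/16) + 323711 = 4858647/16 + 323711 = 10038023/16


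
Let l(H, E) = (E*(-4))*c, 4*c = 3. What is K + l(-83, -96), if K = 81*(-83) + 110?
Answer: -6325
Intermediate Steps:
c = ¾ (c = (¼)*3 = ¾ ≈ 0.75000)
l(H, E) = -3*E (l(H, E) = (E*(-4))*(¾) = -4*E*(¾) = -3*E)
K = -6613 (K = -6723 + 110 = -6613)
K + l(-83, -96) = -6613 - 3*(-96) = -6613 + 288 = -6325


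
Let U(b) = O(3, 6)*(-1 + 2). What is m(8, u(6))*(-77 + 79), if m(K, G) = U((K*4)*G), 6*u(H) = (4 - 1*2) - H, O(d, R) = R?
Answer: 12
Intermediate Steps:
u(H) = 1/3 - H/6 (u(H) = ((4 - 1*2) - H)/6 = ((4 - 2) - H)/6 = (2 - H)/6 = 1/3 - H/6)
U(b) = 6 (U(b) = 6*(-1 + 2) = 6*1 = 6)
m(K, G) = 6
m(8, u(6))*(-77 + 79) = 6*(-77 + 79) = 6*2 = 12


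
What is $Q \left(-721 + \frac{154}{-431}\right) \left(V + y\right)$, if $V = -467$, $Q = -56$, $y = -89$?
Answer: $- \frac{9680338080}{431} \approx -2.246 \cdot 10^{7}$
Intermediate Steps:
$Q \left(-721 + \frac{154}{-431}\right) \left(V + y\right) = - 56 \left(-721 + \frac{154}{-431}\right) \left(-467 - 89\right) = - 56 \left(-721 + 154 \left(- \frac{1}{431}\right)\right) \left(-556\right) = - 56 \left(-721 - \frac{154}{431}\right) \left(-556\right) = - 56 \left(\left(- \frac{310905}{431}\right) \left(-556\right)\right) = \left(-56\right) \frac{172863180}{431} = - \frac{9680338080}{431}$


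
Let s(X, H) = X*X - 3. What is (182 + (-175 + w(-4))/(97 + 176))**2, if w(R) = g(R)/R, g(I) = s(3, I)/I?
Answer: 156888080281/4769856 ≈ 32892.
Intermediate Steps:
s(X, H) = -3 + X**2 (s(X, H) = X**2 - 3 = -3 + X**2)
g(I) = 6/I (g(I) = (-3 + 3**2)/I = (-3 + 9)/I = 6/I)
w(R) = 6/R**2 (w(R) = (6/R)/R = 6/R**2)
(182 + (-175 + w(-4))/(97 + 176))**2 = (182 + (-175 + 6/(-4)**2)/(97 + 176))**2 = (182 + (-175 + 6*(1/16))/273)**2 = (182 + (-175 + 3/8)*(1/273))**2 = (182 - 1397/8*1/273)**2 = (182 - 1397/2184)**2 = (396091/2184)**2 = 156888080281/4769856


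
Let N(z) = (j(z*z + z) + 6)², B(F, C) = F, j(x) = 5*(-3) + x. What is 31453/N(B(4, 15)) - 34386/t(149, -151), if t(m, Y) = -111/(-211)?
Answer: -291472561/4477 ≈ -65104.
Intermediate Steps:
t(m, Y) = 111/211 (t(m, Y) = -111*(-1/211) = 111/211)
j(x) = -15 + x
N(z) = (-9 + z + z²)² (N(z) = ((-15 + (z*z + z)) + 6)² = ((-15 + (z² + z)) + 6)² = ((-15 + (z + z²)) + 6)² = ((-15 + z + z²) + 6)² = (-9 + z + z²)²)
31453/N(B(4, 15)) - 34386/t(149, -151) = 31453/((-9 + 4*(1 + 4))²) - 34386/111/211 = 31453/((-9 + 4*5)²) - 34386*211/111 = 31453/((-9 + 20)²) - 2418482/37 = 31453/(11²) - 2418482/37 = 31453/121 - 2418482/37 = -291472561/4477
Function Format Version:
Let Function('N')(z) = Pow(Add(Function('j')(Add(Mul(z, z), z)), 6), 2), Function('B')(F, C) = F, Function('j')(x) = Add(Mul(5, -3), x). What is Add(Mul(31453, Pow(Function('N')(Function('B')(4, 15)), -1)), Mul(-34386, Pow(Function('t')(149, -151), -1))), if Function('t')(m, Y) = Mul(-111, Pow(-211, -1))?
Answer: Rational(-291472561, 4477) ≈ -65104.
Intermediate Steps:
Function('t')(m, Y) = Rational(111, 211) (Function('t')(m, Y) = Mul(-111, Rational(-1, 211)) = Rational(111, 211))
Function('j')(x) = Add(-15, x)
Function('N')(z) = Pow(Add(-9, z, Pow(z, 2)), 2) (Function('N')(z) = Pow(Add(Add(-15, Add(Mul(z, z), z)), 6), 2) = Pow(Add(Add(-15, Add(Pow(z, 2), z)), 6), 2) = Pow(Add(Add(-15, Add(z, Pow(z, 2))), 6), 2) = Pow(Add(Add(-15, z, Pow(z, 2)), 6), 2) = Pow(Add(-9, z, Pow(z, 2)), 2))
Add(Mul(31453, Pow(Function('N')(Function('B')(4, 15)), -1)), Mul(-34386, Pow(Function('t')(149, -151), -1))) = Add(Mul(31453, Pow(Pow(Add(-9, Mul(4, Add(1, 4))), 2), -1)), Mul(-34386, Pow(Rational(111, 211), -1))) = Add(Mul(31453, Pow(Pow(Add(-9, Mul(4, 5)), 2), -1)), Mul(-34386, Rational(211, 111))) = Add(Mul(31453, Pow(Pow(Add(-9, 20), 2), -1)), Rational(-2418482, 37)) = Add(Mul(31453, Pow(Pow(11, 2), -1)), Rational(-2418482, 37)) = Add(Mul(31453, Pow(121, -1)), Rational(-2418482, 37)) = Add(Mul(31453, Rational(1, 121)), Rational(-2418482, 37)) = Add(Rational(31453, 121), Rational(-2418482, 37)) = Rational(-291472561, 4477)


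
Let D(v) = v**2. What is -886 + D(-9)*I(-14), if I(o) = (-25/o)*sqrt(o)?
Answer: -886 + 2025*I*sqrt(14)/14 ≈ -886.0 + 541.2*I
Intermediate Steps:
I(o) = -25/sqrt(o)
-886 + D(-9)*I(-14) = -886 + (-9)**2*(-(-25)*I*sqrt(14)/14) = -886 + 81*(-(-25)*I*sqrt(14)/14) = -886 + 81*(25*I*sqrt(14)/14) = -886 + 2025*I*sqrt(14)/14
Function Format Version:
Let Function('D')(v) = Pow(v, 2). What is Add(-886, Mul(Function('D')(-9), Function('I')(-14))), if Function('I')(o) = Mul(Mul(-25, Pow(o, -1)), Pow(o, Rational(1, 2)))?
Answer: Add(-886, Mul(Rational(2025, 14), I, Pow(14, Rational(1, 2)))) ≈ Add(-886.00, Mul(541.20, I))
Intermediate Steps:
Function('I')(o) = Mul(-25, Pow(o, Rational(-1, 2)))
Add(-886, Mul(Function('D')(-9), Function('I')(-14))) = Add(-886, Mul(Pow(-9, 2), Mul(-25, Pow(-14, Rational(-1, 2))))) = Add(-886, Mul(81, Mul(-25, Mul(Rational(-1, 14), I, Pow(14, Rational(1, 2)))))) = Add(-886, Mul(81, Mul(Rational(25, 14), I, Pow(14, Rational(1, 2))))) = Add(-886, Mul(Rational(2025, 14), I, Pow(14, Rational(1, 2))))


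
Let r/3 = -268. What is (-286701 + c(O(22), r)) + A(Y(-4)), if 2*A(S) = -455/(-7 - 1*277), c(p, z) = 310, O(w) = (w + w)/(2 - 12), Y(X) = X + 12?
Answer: -162669633/568 ≈ -2.8639e+5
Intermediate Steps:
r = -804 (r = 3*(-268) = -804)
Y(X) = 12 + X
O(w) = -w/5 (O(w) = (2*w)/(-10) = (2*w)*(-1/10) = -w/5)
A(S) = 455/568 (A(S) = (-455/(-7 - 1*277))/2 = (-455/(-7 - 277))/2 = (-455/(-284))/2 = (-455*(-1/284))/2 = (1/2)*(455/284) = 455/568)
(-286701 + c(O(22), r)) + A(Y(-4)) = (-286701 + 310) + 455/568 = -286391 + 455/568 = -162669633/568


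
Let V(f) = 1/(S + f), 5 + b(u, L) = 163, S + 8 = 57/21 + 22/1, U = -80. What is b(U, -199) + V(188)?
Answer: 226421/1433 ≈ 158.00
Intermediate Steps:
S = 117/7 (S = -8 + (57/21 + 22/1) = -8 + (57*(1/21) + 22*1) = -8 + (19/7 + 22) = -8 + 173/7 = 117/7 ≈ 16.714)
b(u, L) = 158 (b(u, L) = -5 + 163 = 158)
V(f) = 1/(117/7 + f)
b(U, -199) + V(188) = 158 + 7/(117 + 7*188) = 158 + 7/(117 + 1316) = 158 + 7/1433 = 226421/1433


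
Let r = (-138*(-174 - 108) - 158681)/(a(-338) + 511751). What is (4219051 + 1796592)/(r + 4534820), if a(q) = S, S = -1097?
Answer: 3071912160522/2315723852515 ≈ 1.3265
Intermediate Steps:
a(q) = -1097
r = -119765/510654 (r = (-138*(-174 - 108) - 158681)/(-1097 + 511751) = (-138*(-282) - 158681)/510654 = (38916 - 158681)*(1/510654) = -119765*1/510654 = -119765/510654 ≈ -0.23453)
(4219051 + 1796592)/(r + 4534820) = (4219051 + 1796592)/(-119765/510654 + 4534820) = 6015643/(2315723852515/510654) = 6015643*(510654/2315723852515) = 3071912160522/2315723852515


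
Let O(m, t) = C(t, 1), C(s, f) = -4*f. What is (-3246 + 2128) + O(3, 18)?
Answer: -1122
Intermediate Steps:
O(m, t) = -4 (O(m, t) = -4*1 = -4)
(-3246 + 2128) + O(3, 18) = (-3246 + 2128) - 4 = -1118 - 4 = -1122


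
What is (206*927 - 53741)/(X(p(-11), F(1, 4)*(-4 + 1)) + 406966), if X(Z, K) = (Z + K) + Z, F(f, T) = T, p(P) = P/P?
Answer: 137221/406956 ≈ 0.33719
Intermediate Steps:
p(P) = 1
X(Z, K) = K + 2*Z (X(Z, K) = (K + Z) + Z = K + 2*Z)
(206*927 - 53741)/(X(p(-11), F(1, 4)*(-4 + 1)) + 406966) = (206*927 - 53741)/((4*(-4 + 1) + 2*1) + 406966) = (190962 - 53741)/((4*(-3) + 2) + 406966) = 137221/((-12 + 2) + 406966) = 137221/(-10 + 406966) = 137221/406956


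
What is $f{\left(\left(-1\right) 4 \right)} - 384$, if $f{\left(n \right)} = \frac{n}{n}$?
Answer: $-383$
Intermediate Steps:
$f{\left(n \right)} = 1$
$f{\left(\left(-1\right) 4 \right)} - 384 = 1 - 384 = -383$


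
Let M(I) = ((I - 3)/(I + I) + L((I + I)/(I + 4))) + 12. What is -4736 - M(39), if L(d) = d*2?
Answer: -2656418/559 ≈ -4752.1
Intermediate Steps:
L(d) = 2*d
M(I) = 12 + (-3 + I)/(2*I) + 4*I/(4 + I) (M(I) = ((I - 3)/(I + I) + 2*((I + I)/(I + 4))) + 12 = ((-3 + I)/((2*I)) + 2*((2*I)/(4 + I))) + 12 = ((-3 + I)*(1/(2*I)) + 2*(2*I/(4 + I))) + 12 = ((-3 + I)/(2*I) + 4*I/(4 + I)) + 12 = 12 + (-3 + I)/(2*I) + 4*I/(4 + I))
-4736 - M(39) = -4736 - (-12 + 33*39² + 97*39)/(2*39*(4 + 39)) = -4736 - (-12 + 33*1521 + 3783)/(2*39*43) = -4736 - (-12 + 50193 + 3783)/(2*39*43) = -4736 - 53964/(2*39*43) = -4736 - 1*8994/559 = -4736 - 8994/559 = -2656418/559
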